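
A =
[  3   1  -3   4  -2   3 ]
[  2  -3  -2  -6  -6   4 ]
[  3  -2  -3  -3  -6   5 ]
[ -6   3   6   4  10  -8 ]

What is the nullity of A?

3

Row reduce to echelon form.
R2 ← R2 − (2/3)·R1: [0, -11/3, 0, -26/3, -14/3, 2]
R3 ← R3 − R1: [0, -3, 0, -7, -4, 2]
R4 ← R4 + (2)·R1: [0, 5, 0, 12, 6, -2]
R3 ← R3 − (9/11)·R2: [0, 0, 0, 1/11, -2/11, 4/11]
R4 ← R4 + (15/11)·R2: [0, 0, 0, 2/11, -4/11, 8/11]
R4 ← R4 − (2)·R3: [0, 0, 0, 0, 0, 0]
3 nonzero rows, so rank(A) = 3.
A has 6 columns; by rank–nullity, nullity = 6 − 3 = 3.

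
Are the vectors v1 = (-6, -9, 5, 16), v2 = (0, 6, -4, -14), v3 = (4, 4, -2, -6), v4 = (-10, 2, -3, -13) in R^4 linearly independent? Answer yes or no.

Form the matrix with these vectors as rows and row reduce.
R3 ← R3 + (2/3)·R1: [0, -2, 4/3, 14/3]
R4 ← R4 − (5/3)·R1: [0, 17, -34/3, -119/3]
R3 ← R3 + (1/3)·R2: [0, 0, 0, 0]
R4 ← R4 − (17/6)·R2: [0, 0, 0, 0]
2 nonzero rows, so the 4 vectors span a space of dimension 2.
Since 2 < 4, the vectors are linearly dependent.

no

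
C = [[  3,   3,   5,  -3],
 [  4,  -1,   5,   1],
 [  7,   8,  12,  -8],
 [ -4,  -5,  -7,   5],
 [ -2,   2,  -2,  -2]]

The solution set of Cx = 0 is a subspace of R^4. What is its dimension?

2

Row reduce to echelon form.
R2 ← R2 − (4/3)·R1: [0, -5, -5/3, 5]
R3 ← R3 − (7/3)·R1: [0, 1, 1/3, -1]
R4 ← R4 + (4/3)·R1: [0, -1, -1/3, 1]
R5 ← R5 + (2/3)·R1: [0, 4, 4/3, -4]
R3 ← R3 + (1/5)·R2: [0, 0, 0, 0]
R4 ← R4 − (1/5)·R2: [0, 0, 0, 0]
R5 ← R5 + (4/5)·R2: [0, 0, 0, 0]
2 nonzero rows, so rank(C) = 2.
C has 4 columns; by rank–nullity, nullity = 4 − 2 = 2.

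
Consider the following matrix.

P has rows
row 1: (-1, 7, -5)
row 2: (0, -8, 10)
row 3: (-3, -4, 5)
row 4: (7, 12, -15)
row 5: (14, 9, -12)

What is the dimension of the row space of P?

Row reduce to echelon form.
R3 ← R3 − (3)·R1: [0, -25, 20]
R4 ← R4 + (7)·R1: [0, 61, -50]
R5 ← R5 + (14)·R1: [0, 107, -82]
R3 ← R3 − (25/8)·R2: [0, 0, -45/4]
R4 ← R4 + (61/8)·R2: [0, 0, 105/4]
R5 ← R5 + (107/8)·R2: [0, 0, 207/4]
R4 ← R4 + (7/3)·R3: [0, 0, 0]
R5 ← R5 + (23/5)·R3: [0, 0, 0]
Echelon form has 3 nonzero rows, so rank(P) = 3.
The row space has dimension equal to the rank: 3.

3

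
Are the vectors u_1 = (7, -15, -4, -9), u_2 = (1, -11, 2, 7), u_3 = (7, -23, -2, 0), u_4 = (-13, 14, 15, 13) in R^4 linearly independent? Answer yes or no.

Form the matrix with these vectors as rows and row reduce.
R2 ← R2 − (1/7)·R1: [0, -62/7, 18/7, 58/7]
R3 ← R3 − R1: [0, -8, 2, 9]
R4 ← R4 + (13/7)·R1: [0, -97/7, 53/7, -26/7]
R3 ← R3 − (28/31)·R2: [0, 0, -10/31, 47/31]
R4 ← R4 − (97/62)·R2: [0, 0, 110/31, -517/31]
R4 ← R4 + (11)·R3: [0, 0, 0, 0]
3 nonzero rows, so the 4 vectors span a space of dimension 3.
Since 3 < 4, the vectors are linearly dependent.

no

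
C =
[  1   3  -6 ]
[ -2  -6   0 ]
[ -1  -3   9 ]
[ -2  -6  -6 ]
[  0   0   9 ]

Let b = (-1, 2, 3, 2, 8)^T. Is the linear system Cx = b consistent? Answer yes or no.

Row reduce the augmented matrix [C | b].
R2 ← R2 + (2)·R1: [0, 0, -12, 0]
R3 ← R3 + R1: [0, 0, 3, 2]
R4 ← R4 + (2)·R1: [0, 0, -18, 0]
R3 ← R3 + (1/4)·R2: [0, 0, 0, 2]
R4 ← R4 − (3/2)·R2: [0, 0, 0, 0]
R5 ← R5 + (3/4)·R2: [0, 0, 0, 8]
R5 ← R5 − (4)·R3: [0, 0, 0, 0]
The echelon form has 3 nonzero rows; the last pivot sits in the augmented column, so rank(C) = 2 but rank([C|b]) = 3.
Since the ranks differ, the system is inconsistent.

no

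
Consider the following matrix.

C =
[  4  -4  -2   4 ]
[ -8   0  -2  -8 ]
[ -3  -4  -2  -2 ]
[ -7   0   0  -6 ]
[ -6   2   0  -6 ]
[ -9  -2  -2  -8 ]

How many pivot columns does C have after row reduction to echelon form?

Row reduce to echelon form.
R2 ← R2 + (2)·R1: [0, -8, -6, 0]
R3 ← R3 + (3/4)·R1: [0, -7, -7/2, 1]
R4 ← R4 + (7/4)·R1: [0, -7, -7/2, 1]
R5 ← R5 + (3/2)·R1: [0, -4, -3, 0]
R6 ← R6 + (9/4)·R1: [0, -11, -13/2, 1]
R3 ← R3 − (7/8)·R2: [0, 0, 7/4, 1]
R4 ← R4 − (7/8)·R2: [0, 0, 7/4, 1]
R5 ← R5 − (1/2)·R2: [0, 0, 0, 0]
R6 ← R6 − (11/8)·R2: [0, 0, 7/4, 1]
R4 ← R4 − R3: [0, 0, 0, 0]
R6 ← R6 − R3: [0, 0, 0, 0]
Echelon form has 3 nonzero rows, so rank(C) = 3.
Each nonzero row contributes one pivot column: 3 pivot columns.

3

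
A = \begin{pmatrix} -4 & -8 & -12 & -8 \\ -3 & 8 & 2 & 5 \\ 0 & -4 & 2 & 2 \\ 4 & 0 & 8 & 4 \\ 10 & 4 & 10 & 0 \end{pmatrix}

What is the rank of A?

3

Row reduce to echelon form.
R2 ← R2 − (3/4)·R1: [0, 14, 11, 11]
R4 ← R4 + R1: [0, -8, -4, -4]
R5 ← R5 + (5/2)·R1: [0, -16, -20, -20]
R3 ← R3 + (2/7)·R2: [0, 0, 36/7, 36/7]
R4 ← R4 + (4/7)·R2: [0, 0, 16/7, 16/7]
R5 ← R5 + (8/7)·R2: [0, 0, -52/7, -52/7]
R4 ← R4 − (4/9)·R3: [0, 0, 0, 0]
R5 ← R5 + (13/9)·R3: [0, 0, 0, 0]
Echelon form has 3 nonzero rows, so rank(A) = 3.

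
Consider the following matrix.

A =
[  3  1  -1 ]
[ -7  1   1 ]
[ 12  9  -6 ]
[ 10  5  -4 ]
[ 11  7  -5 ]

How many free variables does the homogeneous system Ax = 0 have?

Row reduce to echelon form.
R2 ← R2 + (7/3)·R1: [0, 10/3, -4/3]
R3 ← R3 − (4)·R1: [0, 5, -2]
R4 ← R4 − (10/3)·R1: [0, 5/3, -2/3]
R5 ← R5 − (11/3)·R1: [0, 10/3, -4/3]
R3 ← R3 − (3/2)·R2: [0, 0, 0]
R4 ← R4 − (1/2)·R2: [0, 0, 0]
R5 ← R5 − R2: [0, 0, 0]
2 nonzero rows, so rank(A) = 2.
A has 3 columns; by rank–nullity, nullity = 3 − 2 = 1.

1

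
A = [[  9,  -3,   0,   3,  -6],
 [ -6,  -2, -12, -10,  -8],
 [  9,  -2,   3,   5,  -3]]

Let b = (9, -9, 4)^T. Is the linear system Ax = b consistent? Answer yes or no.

Row reduce the augmented matrix [A | b].
R2 ← R2 + (2/3)·R1: [0, -4, -12, -8, -12, -3]
R3 ← R3 − R1: [0, 1, 3, 2, 3, -5]
R3 ← R3 + (1/4)·R2: [0, 0, 0, 0, 0, -23/4]
The echelon form has 3 nonzero rows; the last pivot sits in the augmented column, so rank(A) = 2 but rank([A|b]) = 3.
Since the ranks differ, the system is inconsistent.

no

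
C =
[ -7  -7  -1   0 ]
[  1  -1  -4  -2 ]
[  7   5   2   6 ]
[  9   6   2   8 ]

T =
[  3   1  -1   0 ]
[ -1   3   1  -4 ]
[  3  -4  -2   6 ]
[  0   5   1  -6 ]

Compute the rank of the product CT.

2

First compute CT:
[[-17, -24,   2,  22],
 [ -8,   4,   4,  -8],
 [ 22,  44,   0, -44],
 [ 27,  59,   1, -60]]
Now row reduce the product.
R2 ← R2 − (8/17)·R1: [0, 260/17, 52/17, -312/17]
R3 ← R3 + (22/17)·R1: [0, 220/17, 44/17, -264/17]
R4 ← R4 + (27/17)·R1: [0, 355/17, 71/17, -426/17]
R3 ← R3 − (11/13)·R2: [0, 0, 0, 0]
R4 ← R4 − (71/52)·R2: [0, 0, 0, 0]
2 nonzero rows, so rank(CT) = 2.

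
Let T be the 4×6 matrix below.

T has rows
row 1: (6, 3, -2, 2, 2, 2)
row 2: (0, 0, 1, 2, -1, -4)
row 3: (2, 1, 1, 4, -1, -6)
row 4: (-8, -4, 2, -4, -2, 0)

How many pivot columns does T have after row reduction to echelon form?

2

Row reduce to echelon form.
R3 ← R3 − (1/3)·R1: [0, 0, 5/3, 10/3, -5/3, -20/3]
R4 ← R4 + (4/3)·R1: [0, 0, -2/3, -4/3, 2/3, 8/3]
R3 ← R3 − (5/3)·R2: [0, 0, 0, 0, 0, 0]
R4 ← R4 + (2/3)·R2: [0, 0, 0, 0, 0, 0]
Echelon form has 2 nonzero rows, so rank(T) = 2.
Each nonzero row contributes one pivot column: 2 pivot columns.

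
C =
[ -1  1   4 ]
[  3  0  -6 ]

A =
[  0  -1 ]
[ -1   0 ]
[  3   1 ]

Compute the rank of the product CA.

First compute CA:
[[ 11,   5],
 [-18,  -9]]
Now row reduce the product.
R2 ← R2 + (18/11)·R1: [0, -9/11]
2 nonzero rows, so rank(CA) = 2.

2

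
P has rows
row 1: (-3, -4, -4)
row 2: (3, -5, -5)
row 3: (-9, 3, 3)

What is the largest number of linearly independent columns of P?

Row reduce to echelon form.
R2 ← R2 + R1: [0, -9, -9]
R3 ← R3 − (3)·R1: [0, 15, 15]
R3 ← R3 + (5/3)·R2: [0, 0, 0]
Echelon form has 2 nonzero rows, so rank(P) = 2.
The rank gives the maximum number of linearly independent columns: 2.

2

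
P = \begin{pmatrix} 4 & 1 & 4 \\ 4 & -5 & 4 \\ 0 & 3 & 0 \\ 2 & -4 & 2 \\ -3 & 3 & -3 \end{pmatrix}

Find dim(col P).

2

Row reduce to echelon form.
R2 ← R2 − R1: [0, -6, 0]
R4 ← R4 − (1/2)·R1: [0, -9/2, 0]
R5 ← R5 + (3/4)·R1: [0, 15/4, 0]
R3 ← R3 + (1/2)·R2: [0, 0, 0]
R4 ← R4 − (3/4)·R2: [0, 0, 0]
R5 ← R5 + (5/8)·R2: [0, 0, 0]
Echelon form has 2 nonzero rows, so rank(P) = 2.
The column space has dimension equal to the rank: 2.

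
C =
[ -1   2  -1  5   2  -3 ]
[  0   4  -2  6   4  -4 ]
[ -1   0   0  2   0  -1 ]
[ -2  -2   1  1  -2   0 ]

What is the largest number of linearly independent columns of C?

Row reduce to echelon form.
R3 ← R3 − R1: [0, -2, 1, -3, -2, 2]
R4 ← R4 − (2)·R1: [0, -6, 3, -9, -6, 6]
R3 ← R3 + (1/2)·R2: [0, 0, 0, 0, 0, 0]
R4 ← R4 + (3/2)·R2: [0, 0, 0, 0, 0, 0]
Echelon form has 2 nonzero rows, so rank(C) = 2.
The rank gives the maximum number of linearly independent columns: 2.

2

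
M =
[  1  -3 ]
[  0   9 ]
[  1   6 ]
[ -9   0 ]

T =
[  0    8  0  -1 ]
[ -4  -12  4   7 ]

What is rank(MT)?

2

First compute MT:
[[ 12,  44, -12, -22],
 [-36, -108,  36,  63],
 [-24, -64,  24,  41],
 [  0, -72,   0,   9]]
Now row reduce the product.
R2 ← R2 + (3)·R1: [0, 24, 0, -3]
R3 ← R3 + (2)·R1: [0, 24, 0, -3]
R3 ← R3 − R2: [0, 0, 0, 0]
R4 ← R4 + (3)·R2: [0, 0, 0, 0]
2 nonzero rows, so rank(MT) = 2.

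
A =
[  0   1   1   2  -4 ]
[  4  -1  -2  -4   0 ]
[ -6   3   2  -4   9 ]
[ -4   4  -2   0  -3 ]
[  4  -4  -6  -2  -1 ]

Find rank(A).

Row reduce to echelon form.
Swap R1 ↔ R2
R3 ← R3 + (3/2)·R1: [0, 3/2, -1, -10, 9]
R4 ← R4 + R1: [0, 3, -4, -4, -3]
R5 ← R5 − R1: [0, -3, -4, 2, -1]
R3 ← R3 − (3/2)·R2: [0, 0, -5/2, -13, 15]
R4 ← R4 − (3)·R2: [0, 0, -7, -10, 9]
R5 ← R5 + (3)·R2: [0, 0, -1, 8, -13]
R4 ← R4 − (14/5)·R3: [0, 0, 0, 132/5, -33]
R5 ← R5 − (2/5)·R3: [0, 0, 0, 66/5, -19]
R5 ← R5 − (1/2)·R4: [0, 0, 0, 0, -5/2]
Echelon form has 5 nonzero rows, so rank(A) = 5.

5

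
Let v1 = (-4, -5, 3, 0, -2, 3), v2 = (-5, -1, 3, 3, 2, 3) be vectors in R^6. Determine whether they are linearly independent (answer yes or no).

yes

Form the matrix with these vectors as rows and row reduce.
R2 ← R2 − (5/4)·R1: [0, 21/4, -3/4, 3, 9/2, -3/4]
2 nonzero rows, so the 2 vectors span a space of dimension 2.
Since 2 = 2, the vectors are linearly independent.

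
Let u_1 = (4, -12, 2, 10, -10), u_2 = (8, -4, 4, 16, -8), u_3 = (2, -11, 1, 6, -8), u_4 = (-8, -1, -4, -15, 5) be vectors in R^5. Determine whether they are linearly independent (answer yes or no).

no

Form the matrix with these vectors as rows and row reduce.
R2 ← R2 − (2)·R1: [0, 20, 0, -4, 12]
R3 ← R3 − (1/2)·R1: [0, -5, 0, 1, -3]
R4 ← R4 + (2)·R1: [0, -25, 0, 5, -15]
R3 ← R3 + (1/4)·R2: [0, 0, 0, 0, 0]
R4 ← R4 + (5/4)·R2: [0, 0, 0, 0, 0]
2 nonzero rows, so the 4 vectors span a space of dimension 2.
Since 2 < 4, the vectors are linearly dependent.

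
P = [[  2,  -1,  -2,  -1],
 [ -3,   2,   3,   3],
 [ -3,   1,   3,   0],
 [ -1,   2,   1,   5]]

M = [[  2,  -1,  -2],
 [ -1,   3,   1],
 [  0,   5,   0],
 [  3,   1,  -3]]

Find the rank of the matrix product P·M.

2

First compute PM:
[[  2, -16,  -2],
 [  1,  27,  -1],
 [ -7,  21,   7],
 [ 11,  17, -11]]
Now row reduce the product.
R2 ← R2 − (1/2)·R1: [0, 35, 0]
R3 ← R3 + (7/2)·R1: [0, -35, 0]
R4 ← R4 − (11/2)·R1: [0, 105, 0]
R3 ← R3 + R2: [0, 0, 0]
R4 ← R4 − (3)·R2: [0, 0, 0]
2 nonzero rows, so rank(PM) = 2.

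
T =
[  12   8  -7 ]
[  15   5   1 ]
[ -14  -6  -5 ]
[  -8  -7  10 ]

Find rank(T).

3

Row reduce to echelon form.
R2 ← R2 − (5/4)·R1: [0, -5, 39/4]
R3 ← R3 + (7/6)·R1: [0, 10/3, -79/6]
R4 ← R4 + (2/3)·R1: [0, -5/3, 16/3]
R3 ← R3 + (2/3)·R2: [0, 0, -20/3]
R4 ← R4 − (1/3)·R2: [0, 0, 25/12]
R4 ← R4 + (5/16)·R3: [0, 0, 0]
Echelon form has 3 nonzero rows, so rank(T) = 3.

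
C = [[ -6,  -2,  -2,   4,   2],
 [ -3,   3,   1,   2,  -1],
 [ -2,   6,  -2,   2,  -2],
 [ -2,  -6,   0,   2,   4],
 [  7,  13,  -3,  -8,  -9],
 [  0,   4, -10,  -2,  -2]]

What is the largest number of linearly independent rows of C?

5

Row reduce to echelon form.
R2 ← R2 − (1/2)·R1: [0, 4, 2, 0, -2]
R3 ← R3 − (1/3)·R1: [0, 20/3, -4/3, 2/3, -8/3]
R4 ← R4 − (1/3)·R1: [0, -16/3, 2/3, 2/3, 10/3]
R5 ← R5 + (7/6)·R1: [0, 32/3, -16/3, -10/3, -20/3]
R3 ← R3 − (5/3)·R2: [0, 0, -14/3, 2/3, 2/3]
R4 ← R4 + (4/3)·R2: [0, 0, 10/3, 2/3, 2/3]
R5 ← R5 − (8/3)·R2: [0, 0, -32/3, -10/3, -4/3]
R6 ← R6 − R2: [0, 0, -12, -2, 0]
R4 ← R4 + (5/7)·R3: [0, 0, 0, 8/7, 8/7]
R5 ← R5 − (16/7)·R3: [0, 0, 0, -34/7, -20/7]
R6 ← R6 − (18/7)·R3: [0, 0, 0, -26/7, -12/7]
R5 ← R5 + (17/4)·R4: [0, 0, 0, 0, 2]
R6 ← R6 + (13/4)·R4: [0, 0, 0, 0, 2]
R6 ← R6 − R5: [0, 0, 0, 0, 0]
Echelon form has 5 nonzero rows, so rank(C) = 5.
The rank gives the maximum number of linearly independent rows: 5.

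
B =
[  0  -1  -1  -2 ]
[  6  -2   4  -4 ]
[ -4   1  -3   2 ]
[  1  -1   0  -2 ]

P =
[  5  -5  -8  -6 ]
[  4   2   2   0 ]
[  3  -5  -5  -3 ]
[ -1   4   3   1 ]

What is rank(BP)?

2

First compute BP:
[[ -5,  -5,  -3,   1],
 [ 38, -70, -84, -52],
 [-27,  45,  55,  35],
 [  3, -15, -16,  -8]]
Now row reduce the product.
R2 ← R2 + (38/5)·R1: [0, -108, -534/5, -222/5]
R3 ← R3 − (27/5)·R1: [0, 72, 356/5, 148/5]
R4 ← R4 + (3/5)·R1: [0, -18, -89/5, -37/5]
R3 ← R3 + (2/3)·R2: [0, 0, 0, 0]
R4 ← R4 − (1/6)·R2: [0, 0, 0, 0]
2 nonzero rows, so rank(BP) = 2.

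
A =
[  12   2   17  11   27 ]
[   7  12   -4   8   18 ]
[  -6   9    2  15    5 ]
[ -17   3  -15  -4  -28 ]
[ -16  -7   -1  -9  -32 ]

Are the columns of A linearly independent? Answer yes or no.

Row reduce A to echelon form.
R2 ← R2 − (7/12)·R1: [0, 65/6, -167/12, 19/12, 9/4]
R3 ← R3 + (1/2)·R1: [0, 10, 21/2, 41/2, 37/2]
R4 ← R4 + (17/12)·R1: [0, 35/6, 109/12, 139/12, 41/4]
R5 ← R5 + (4/3)·R1: [0, -13/3, 65/3, 17/3, 4]
R3 ← R3 − (12/13)·R2: [0, 0, 607/26, 495/26, 427/26]
R4 ← R4 − (7/13)·R2: [0, 0, 431/26, 279/26, 235/26]
R5 ← R5 + (2/5)·R2: [0, 0, 161/10, 63/10, 49/10]
R4 ← R4 − (431/607)·R3: [0, 0, 0, -1692/607, -1592/607]
R5 ← R5 − (2093/3035)·R3: [0, 0, 0, -20727/3035, -19502/3035]
R5 ← R5 − (49/20)·R4: [0, 0, 0, 0, 0]
4 pivots among 5 columns.
Only 4 < 5 pivot columns, so the columns are linearly dependent.

no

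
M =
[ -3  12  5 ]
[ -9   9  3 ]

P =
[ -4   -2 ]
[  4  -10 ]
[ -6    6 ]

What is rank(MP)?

First compute MP:
[[ 30, -84],
 [ 54, -54]]
Now row reduce the product.
R2 ← R2 − (9/5)·R1: [0, 486/5]
2 nonzero rows, so rank(MP) = 2.

2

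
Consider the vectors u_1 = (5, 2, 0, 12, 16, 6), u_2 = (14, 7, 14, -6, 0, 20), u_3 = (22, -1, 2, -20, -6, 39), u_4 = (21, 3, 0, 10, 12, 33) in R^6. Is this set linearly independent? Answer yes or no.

yes

Form the matrix with these vectors as rows and row reduce.
R2 ← R2 − (14/5)·R1: [0, 7/5, 14, -198/5, -224/5, 16/5]
R3 ← R3 − (22/5)·R1: [0, -49/5, 2, -364/5, -382/5, 63/5]
R4 ← R4 − (21/5)·R1: [0, -27/5, 0, -202/5, -276/5, 39/5]
R3 ← R3 + (7)·R2: [0, 0, 100, -350, -390, 35]
R4 ← R4 + (27/7)·R2: [0, 0, 54, -1352/7, -228, 141/7]
R4 ← R4 − (27/50)·R3: [0, 0, 0, -29/7, -87/5, 87/70]
4 nonzero rows, so the 4 vectors span a space of dimension 4.
Since 4 = 4, the vectors are linearly independent.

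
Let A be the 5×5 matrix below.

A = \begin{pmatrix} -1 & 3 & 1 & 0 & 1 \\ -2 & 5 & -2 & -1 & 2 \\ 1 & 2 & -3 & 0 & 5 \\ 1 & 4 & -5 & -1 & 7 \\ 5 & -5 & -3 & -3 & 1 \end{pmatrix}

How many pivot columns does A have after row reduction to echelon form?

4

Row reduce to echelon form.
R2 ← R2 − (2)·R1: [0, -1, -4, -1, 0]
R3 ← R3 + R1: [0, 5, -2, 0, 6]
R4 ← R4 + R1: [0, 7, -4, -1, 8]
R5 ← R5 + (5)·R1: [0, 10, 2, -3, 6]
R3 ← R3 + (5)·R2: [0, 0, -22, -5, 6]
R4 ← R4 + (7)·R2: [0, 0, -32, -8, 8]
R5 ← R5 + (10)·R2: [0, 0, -38, -13, 6]
R4 ← R4 − (16/11)·R3: [0, 0, 0, -8/11, -8/11]
R5 ← R5 − (19/11)·R3: [0, 0, 0, -48/11, -48/11]
R5 ← R5 − (6)·R4: [0, 0, 0, 0, 0]
Echelon form has 4 nonzero rows, so rank(A) = 4.
Each nonzero row contributes one pivot column: 4 pivot columns.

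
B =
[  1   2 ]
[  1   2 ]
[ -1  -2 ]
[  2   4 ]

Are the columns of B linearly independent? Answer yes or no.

no

Row reduce B to echelon form.
R2 ← R2 − R1: [0, 0]
R3 ← R3 + R1: [0, 0]
R4 ← R4 − (2)·R1: [0, 0]
1 pivot among 2 columns.
Only 1 < 2 pivot columns, so the columns are linearly dependent.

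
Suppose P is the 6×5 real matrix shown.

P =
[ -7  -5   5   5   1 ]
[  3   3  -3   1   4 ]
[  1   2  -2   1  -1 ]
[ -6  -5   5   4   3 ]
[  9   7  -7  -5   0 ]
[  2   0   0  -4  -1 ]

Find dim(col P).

3

Row reduce to echelon form.
R2 ← R2 + (3/7)·R1: [0, 6/7, -6/7, 22/7, 31/7]
R3 ← R3 + (1/7)·R1: [0, 9/7, -9/7, 12/7, -6/7]
R4 ← R4 − (6/7)·R1: [0, -5/7, 5/7, -2/7, 15/7]
R5 ← R5 + (9/7)·R1: [0, 4/7, -4/7, 10/7, 9/7]
R6 ← R6 + (2/7)·R1: [0, -10/7, 10/7, -18/7, -5/7]
R3 ← R3 − (3/2)·R2: [0, 0, 0, -3, -15/2]
R4 ← R4 + (5/6)·R2: [0, 0, 0, 7/3, 35/6]
R5 ← R5 − (2/3)·R2: [0, 0, 0, -2/3, -5/3]
R6 ← R6 + (5/3)·R2: [0, 0, 0, 8/3, 20/3]
R4 ← R4 + (7/9)·R3: [0, 0, 0, 0, 0]
R5 ← R5 − (2/9)·R3: [0, 0, 0, 0, 0]
R6 ← R6 + (8/9)·R3: [0, 0, 0, 0, 0]
Echelon form has 3 nonzero rows, so rank(P) = 3.
The column space has dimension equal to the rank: 3.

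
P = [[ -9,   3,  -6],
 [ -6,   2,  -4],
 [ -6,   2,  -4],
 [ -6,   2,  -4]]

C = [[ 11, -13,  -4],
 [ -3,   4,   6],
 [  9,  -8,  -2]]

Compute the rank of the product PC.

1

First compute PC:
[[-162, 177,  66],
 [-108, 118,  44],
 [-108, 118,  44],
 [-108, 118,  44]]
Now row reduce the product.
R2 ← R2 − (2/3)·R1: [0, 0, 0]
R3 ← R3 − (2/3)·R1: [0, 0, 0]
R4 ← R4 − (2/3)·R1: [0, 0, 0]
1 nonzero row, so rank(PC) = 1.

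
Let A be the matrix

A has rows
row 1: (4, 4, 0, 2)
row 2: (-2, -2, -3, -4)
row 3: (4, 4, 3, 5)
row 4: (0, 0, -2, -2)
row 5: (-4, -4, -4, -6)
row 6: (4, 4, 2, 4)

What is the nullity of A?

Row reduce to echelon form.
R2 ← R2 + (1/2)·R1: [0, 0, -3, -3]
R3 ← R3 − R1: [0, 0, 3, 3]
R5 ← R5 + R1: [0, 0, -4, -4]
R6 ← R6 − R1: [0, 0, 2, 2]
R3 ← R3 + R2: [0, 0, 0, 0]
R4 ← R4 − (2/3)·R2: [0, 0, 0, 0]
R5 ← R5 − (4/3)·R2: [0, 0, 0, 0]
R6 ← R6 + (2/3)·R2: [0, 0, 0, 0]
2 nonzero rows, so rank(A) = 2.
A has 4 columns; by rank–nullity, nullity = 4 − 2 = 2.

2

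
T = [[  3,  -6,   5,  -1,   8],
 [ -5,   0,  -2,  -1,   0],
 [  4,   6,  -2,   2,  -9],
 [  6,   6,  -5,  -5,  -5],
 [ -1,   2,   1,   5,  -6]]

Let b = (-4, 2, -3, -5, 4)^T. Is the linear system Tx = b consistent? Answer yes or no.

Row reduce the augmented matrix [T | b].
R2 ← R2 + (5/3)·R1: [0, -10, 19/3, -8/3, 40/3, -14/3]
R3 ← R3 − (4/3)·R1: [0, 14, -26/3, 10/3, -59/3, 7/3]
R4 ← R4 − (2)·R1: [0, 18, -15, -3, -21, 3]
R5 ← R5 + (1/3)·R1: [0, 0, 8/3, 14/3, -10/3, 8/3]
R3 ← R3 + (7/5)·R2: [0, 0, 1/5, -2/5, -1, -21/5]
R4 ← R4 + (9/5)·R2: [0, 0, -18/5, -39/5, 3, -27/5]
R4 ← R4 + (18)·R3: [0, 0, 0, -15, -15, -81]
R5 ← R5 − (40/3)·R3: [0, 0, 0, 10, 10, 176/3]
R5 ← R5 + (2/3)·R4: [0, 0, 0, 0, 0, 14/3]
The echelon form has 5 nonzero rows; the last pivot sits in the augmented column, so rank(T) = 4 but rank([T|b]) = 5.
Since the ranks differ, the system is inconsistent.

no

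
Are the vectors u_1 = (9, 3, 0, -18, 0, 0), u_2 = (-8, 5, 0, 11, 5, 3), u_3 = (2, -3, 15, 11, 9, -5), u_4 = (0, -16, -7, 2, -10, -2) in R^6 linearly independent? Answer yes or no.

yes

Form the matrix with these vectors as rows and row reduce.
R2 ← R2 + (8/9)·R1: [0, 23/3, 0, -5, 5, 3]
R3 ← R3 − (2/9)·R1: [0, -11/3, 15, 15, 9, -5]
R3 ← R3 + (11/23)·R2: [0, 0, 15, 290/23, 262/23, -82/23]
R4 ← R4 + (48/23)·R2: [0, 0, -7, -194/23, 10/23, 98/23]
R4 ← R4 + (7/15)·R3: [0, 0, 0, -176/69, 1984/345, 896/345]
4 nonzero rows, so the 4 vectors span a space of dimension 4.
Since 4 = 4, the vectors are linearly independent.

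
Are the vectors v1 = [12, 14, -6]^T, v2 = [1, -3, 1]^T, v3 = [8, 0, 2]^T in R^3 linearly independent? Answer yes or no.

yes

Form the matrix with these vectors as rows and row reduce.
R2 ← R2 − (1/12)·R1: [0, -25/6, 3/2]
R3 ← R3 − (2/3)·R1: [0, -28/3, 6]
R3 ← R3 − (56/25)·R2: [0, 0, 66/25]
3 nonzero rows, so the 3 vectors span a space of dimension 3.
Since 3 = 3, the vectors are linearly independent.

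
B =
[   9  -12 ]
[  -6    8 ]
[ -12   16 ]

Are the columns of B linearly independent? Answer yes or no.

no

Row reduce B to echelon form.
R2 ← R2 + (2/3)·R1: [0, 0]
R3 ← R3 + (4/3)·R1: [0, 0]
1 pivot among 2 columns.
Only 1 < 2 pivot columns, so the columns are linearly dependent.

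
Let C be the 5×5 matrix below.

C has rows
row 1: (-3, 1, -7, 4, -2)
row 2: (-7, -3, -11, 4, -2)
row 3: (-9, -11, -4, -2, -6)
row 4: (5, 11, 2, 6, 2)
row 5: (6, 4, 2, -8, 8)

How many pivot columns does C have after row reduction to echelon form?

Row reduce to echelon form.
R2 ← R2 − (7/3)·R1: [0, -16/3, 16/3, -16/3, 8/3]
R3 ← R3 − (3)·R1: [0, -14, 17, -14, 0]
R4 ← R4 + (5/3)·R1: [0, 38/3, -29/3, 38/3, -4/3]
R5 ← R5 + (2)·R1: [0, 6, -12, 0, 4]
R3 ← R3 − (21/8)·R2: [0, 0, 3, 0, -7]
R4 ← R4 + (19/8)·R2: [0, 0, 3, 0, 5]
R5 ← R5 + (9/8)·R2: [0, 0, -6, -6, 7]
R4 ← R4 − R3: [0, 0, 0, 0, 12]
R5 ← R5 + (2)·R3: [0, 0, 0, -6, -7]
Swap R4 ↔ R5
Echelon form has 5 nonzero rows, so rank(C) = 5.
Each nonzero row contributes one pivot column: 5 pivot columns.

5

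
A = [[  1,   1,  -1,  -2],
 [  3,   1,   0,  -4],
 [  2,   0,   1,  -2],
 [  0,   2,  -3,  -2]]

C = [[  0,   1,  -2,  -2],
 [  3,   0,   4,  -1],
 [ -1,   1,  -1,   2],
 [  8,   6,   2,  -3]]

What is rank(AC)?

First compute AC:
[[-12, -12,  -1,   1],
 [-29, -21, -10,   5],
 [-17,  -9,  -9,   4],
 [ -7, -15,   7,  -2]]
Now row reduce the product.
R2 ← R2 − (29/12)·R1: [0, 8, -91/12, 31/12]
R3 ← R3 − (17/12)·R1: [0, 8, -91/12, 31/12]
R4 ← R4 − (7/12)·R1: [0, -8, 91/12, -31/12]
R3 ← R3 − R2: [0, 0, 0, 0]
R4 ← R4 + R2: [0, 0, 0, 0]
2 nonzero rows, so rank(AC) = 2.

2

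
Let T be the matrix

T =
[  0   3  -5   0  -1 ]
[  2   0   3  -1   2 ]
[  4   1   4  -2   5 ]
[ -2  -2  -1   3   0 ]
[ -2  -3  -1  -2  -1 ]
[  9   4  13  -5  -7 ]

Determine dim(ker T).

0

Row reduce to echelon form.
Swap R1 ↔ R2
R3 ← R3 − (2)·R1: [0, 1, -2, 0, 1]
R4 ← R4 + R1: [0, -2, 2, 2, 2]
R5 ← R5 + R1: [0, -3, 2, -3, 1]
R6 ← R6 − (9/2)·R1: [0, 4, -1/2, -1/2, -16]
R3 ← R3 − (1/3)·R2: [0, 0, -1/3, 0, 4/3]
R4 ← R4 + (2/3)·R2: [0, 0, -4/3, 2, 4/3]
R5 ← R5 + R2: [0, 0, -3, -3, 0]
R6 ← R6 − (4/3)·R2: [0, 0, 37/6, -1/2, -44/3]
R4 ← R4 − (4)·R3: [0, 0, 0, 2, -4]
R5 ← R5 − (9)·R3: [0, 0, 0, -3, -12]
R6 ← R6 + (37/2)·R3: [0, 0, 0, -1/2, 10]
R5 ← R5 + (3/2)·R4: [0, 0, 0, 0, -18]
R6 ← R6 + (1/4)·R4: [0, 0, 0, 0, 9]
R6 ← R6 + (1/2)·R5: [0, 0, 0, 0, 0]
5 nonzero rows, so rank(T) = 5.
T has 5 columns; by rank–nullity, nullity = 5 − 5 = 0.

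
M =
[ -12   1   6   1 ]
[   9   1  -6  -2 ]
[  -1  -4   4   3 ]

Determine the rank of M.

Row reduce to echelon form.
R2 ← R2 + (3/4)·R1: [0, 7/4, -3/2, -5/4]
R3 ← R3 − (1/12)·R1: [0, -49/12, 7/2, 35/12]
R3 ← R3 + (7/3)·R2: [0, 0, 0, 0]
Echelon form has 2 nonzero rows, so rank(M) = 2.

2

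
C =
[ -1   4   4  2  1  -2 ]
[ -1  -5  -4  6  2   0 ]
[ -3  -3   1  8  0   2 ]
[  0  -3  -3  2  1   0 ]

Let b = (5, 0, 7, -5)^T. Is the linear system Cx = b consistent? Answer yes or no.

Row reduce the augmented matrix [C | b].
R2 ← R2 − R1: [0, -9, -8, 4, 1, 2, -5]
R3 ← R3 − (3)·R1: [0, -15, -11, 2, -3, 8, -8]
R3 ← R3 − (5/3)·R2: [0, 0, 7/3, -14/3, -14/3, 14/3, 1/3]
R4 ← R4 − (1/3)·R2: [0, 0, -1/3, 2/3, 2/3, -2/3, -10/3]
R4 ← R4 + (1/7)·R3: [0, 0, 0, 0, 0, 0, -23/7]
The echelon form has 4 nonzero rows; the last pivot sits in the augmented column, so rank(C) = 3 but rank([C|b]) = 4.
Since the ranks differ, the system is inconsistent.

no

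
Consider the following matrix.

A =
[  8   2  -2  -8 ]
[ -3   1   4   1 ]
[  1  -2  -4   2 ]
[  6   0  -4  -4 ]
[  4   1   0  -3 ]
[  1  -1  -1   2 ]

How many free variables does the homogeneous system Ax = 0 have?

1

Row reduce to echelon form.
R2 ← R2 + (3/8)·R1: [0, 7/4, 13/4, -2]
R3 ← R3 − (1/8)·R1: [0, -9/4, -15/4, 3]
R4 ← R4 − (3/4)·R1: [0, -3/2, -5/2, 2]
R5 ← R5 − (1/2)·R1: [0, 0, 1, 1]
R6 ← R6 − (1/8)·R1: [0, -5/4, -3/4, 3]
R3 ← R3 + (9/7)·R2: [0, 0, 3/7, 3/7]
R4 ← R4 + (6/7)·R2: [0, 0, 2/7, 2/7]
R6 ← R6 + (5/7)·R2: [0, 0, 11/7, 11/7]
R4 ← R4 − (2/3)·R3: [0, 0, 0, 0]
R5 ← R5 − (7/3)·R3: [0, 0, 0, 0]
R6 ← R6 − (11/3)·R3: [0, 0, 0, 0]
3 nonzero rows, so rank(A) = 3.
A has 4 columns; by rank–nullity, nullity = 4 − 3 = 1.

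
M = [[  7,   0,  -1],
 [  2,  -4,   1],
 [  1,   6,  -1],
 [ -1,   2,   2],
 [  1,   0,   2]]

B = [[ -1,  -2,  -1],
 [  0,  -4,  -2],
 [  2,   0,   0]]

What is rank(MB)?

First compute MB:
[[ -9, -14,  -7],
 [  0,  12,   6],
 [ -3, -26, -13],
 [  5,  -6,  -3],
 [  3,  -2,  -1]]
Now row reduce the product.
R3 ← R3 − (1/3)·R1: [0, -64/3, -32/3]
R4 ← R4 + (5/9)·R1: [0, -124/9, -62/9]
R5 ← R5 + (1/3)·R1: [0, -20/3, -10/3]
R3 ← R3 + (16/9)·R2: [0, 0, 0]
R4 ← R4 + (31/27)·R2: [0, 0, 0]
R5 ← R5 + (5/9)·R2: [0, 0, 0]
2 nonzero rows, so rank(MB) = 2.

2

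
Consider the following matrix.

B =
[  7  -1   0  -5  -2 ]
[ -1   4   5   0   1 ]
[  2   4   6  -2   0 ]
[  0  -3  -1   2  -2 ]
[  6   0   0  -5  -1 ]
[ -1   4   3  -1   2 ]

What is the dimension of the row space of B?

Row reduce to echelon form.
R2 ← R2 + (1/7)·R1: [0, 27/7, 5, -5/7, 5/7]
R3 ← R3 − (2/7)·R1: [0, 30/7, 6, -4/7, 4/7]
R5 ← R5 − (6/7)·R1: [0, 6/7, 0, -5/7, 5/7]
R6 ← R6 + (1/7)·R1: [0, 27/7, 3, -12/7, 12/7]
R3 ← R3 − (10/9)·R2: [0, 0, 4/9, 2/9, -2/9]
R4 ← R4 + (7/9)·R2: [0, 0, 26/9, 13/9, -13/9]
R5 ← R5 − (2/9)·R2: [0, 0, -10/9, -5/9, 5/9]
R6 ← R6 − R2: [0, 0, -2, -1, 1]
R4 ← R4 − (13/2)·R3: [0, 0, 0, 0, 0]
R5 ← R5 + (5/2)·R3: [0, 0, 0, 0, 0]
R6 ← R6 + (9/2)·R3: [0, 0, 0, 0, 0]
Echelon form has 3 nonzero rows, so rank(B) = 3.
The row space has dimension equal to the rank: 3.

3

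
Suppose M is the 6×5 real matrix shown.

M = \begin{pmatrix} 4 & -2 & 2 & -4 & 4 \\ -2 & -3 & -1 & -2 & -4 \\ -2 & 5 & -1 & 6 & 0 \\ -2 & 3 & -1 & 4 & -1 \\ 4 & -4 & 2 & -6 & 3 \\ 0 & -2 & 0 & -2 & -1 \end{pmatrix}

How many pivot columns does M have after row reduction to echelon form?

2

Row reduce to echelon form.
R2 ← R2 + (1/2)·R1: [0, -4, 0, -4, -2]
R3 ← R3 + (1/2)·R1: [0, 4, 0, 4, 2]
R4 ← R4 + (1/2)·R1: [0, 2, 0, 2, 1]
R5 ← R5 − R1: [0, -2, 0, -2, -1]
R3 ← R3 + R2: [0, 0, 0, 0, 0]
R4 ← R4 + (1/2)·R2: [0, 0, 0, 0, 0]
R5 ← R5 − (1/2)·R2: [0, 0, 0, 0, 0]
R6 ← R6 − (1/2)·R2: [0, 0, 0, 0, 0]
Echelon form has 2 nonzero rows, so rank(M) = 2.
Each nonzero row contributes one pivot column: 2 pivot columns.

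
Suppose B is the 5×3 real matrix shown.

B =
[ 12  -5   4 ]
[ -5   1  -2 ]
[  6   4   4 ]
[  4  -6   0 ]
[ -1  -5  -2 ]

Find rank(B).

2

Row reduce to echelon form.
R2 ← R2 + (5/12)·R1: [0, -13/12, -1/3]
R3 ← R3 − (1/2)·R1: [0, 13/2, 2]
R4 ← R4 − (1/3)·R1: [0, -13/3, -4/3]
R5 ← R5 + (1/12)·R1: [0, -65/12, -5/3]
R3 ← R3 + (6)·R2: [0, 0, 0]
R4 ← R4 − (4)·R2: [0, 0, 0]
R5 ← R5 − (5)·R2: [0, 0, 0]
Echelon form has 2 nonzero rows, so rank(B) = 2.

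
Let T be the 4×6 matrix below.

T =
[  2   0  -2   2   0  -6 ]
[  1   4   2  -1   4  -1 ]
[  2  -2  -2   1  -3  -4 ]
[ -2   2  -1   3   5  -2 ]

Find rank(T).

3

Row reduce to echelon form.
R2 ← R2 − (1/2)·R1: [0, 4, 3, -2, 4, 2]
R3 ← R3 − R1: [0, -2, 0, -1, -3, 2]
R4 ← R4 + R1: [0, 2, -3, 5, 5, -8]
R3 ← R3 + (1/2)·R2: [0, 0, 3/2, -2, -1, 3]
R4 ← R4 − (1/2)·R2: [0, 0, -9/2, 6, 3, -9]
R4 ← R4 + (3)·R3: [0, 0, 0, 0, 0, 0]
Echelon form has 3 nonzero rows, so rank(T) = 3.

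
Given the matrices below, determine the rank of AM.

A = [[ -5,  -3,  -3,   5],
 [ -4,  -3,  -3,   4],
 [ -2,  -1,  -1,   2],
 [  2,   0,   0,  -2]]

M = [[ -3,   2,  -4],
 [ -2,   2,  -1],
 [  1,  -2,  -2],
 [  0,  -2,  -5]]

First compute AM:
[[ 18, -20,   4],
 [ 15, -16,   5],
 [  7,  -8,   1],
 [ -6,   8,   2]]
Now row reduce the product.
R2 ← R2 − (5/6)·R1: [0, 2/3, 5/3]
R3 ← R3 − (7/18)·R1: [0, -2/9, -5/9]
R4 ← R4 + (1/3)·R1: [0, 4/3, 10/3]
R3 ← R3 + (1/3)·R2: [0, 0, 0]
R4 ← R4 − (2)·R2: [0, 0, 0]
2 nonzero rows, so rank(AM) = 2.

2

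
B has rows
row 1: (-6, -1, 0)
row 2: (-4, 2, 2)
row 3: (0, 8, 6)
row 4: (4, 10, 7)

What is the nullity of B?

Row reduce to echelon form.
R2 ← R2 − (2/3)·R1: [0, 8/3, 2]
R4 ← R4 + (2/3)·R1: [0, 28/3, 7]
R3 ← R3 − (3)·R2: [0, 0, 0]
R4 ← R4 − (7/2)·R2: [0, 0, 0]
2 nonzero rows, so rank(B) = 2.
B has 3 columns; by rank–nullity, nullity = 3 − 2 = 1.

1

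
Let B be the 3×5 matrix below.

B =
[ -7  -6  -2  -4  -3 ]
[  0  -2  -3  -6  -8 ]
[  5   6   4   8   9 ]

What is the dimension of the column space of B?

Row reduce to echelon form.
R3 ← R3 + (5/7)·R1: [0, 12/7, 18/7, 36/7, 48/7]
R3 ← R3 + (6/7)·R2: [0, 0, 0, 0, 0]
Echelon form has 2 nonzero rows, so rank(B) = 2.
The column space has dimension equal to the rank: 2.

2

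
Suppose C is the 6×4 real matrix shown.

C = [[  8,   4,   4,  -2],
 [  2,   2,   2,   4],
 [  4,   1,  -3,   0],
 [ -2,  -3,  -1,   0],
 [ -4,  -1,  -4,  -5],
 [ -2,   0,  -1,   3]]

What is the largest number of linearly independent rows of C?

Row reduce to echelon form.
R2 ← R2 − (1/4)·R1: [0, 1, 1, 9/2]
R3 ← R3 − (1/2)·R1: [0, -1, -5, 1]
R4 ← R4 + (1/4)·R1: [0, -2, 0, -1/2]
R5 ← R5 + (1/2)·R1: [0, 1, -2, -6]
R6 ← R6 + (1/4)·R1: [0, 1, 0, 5/2]
R3 ← R3 + R2: [0, 0, -4, 11/2]
R4 ← R4 + (2)·R2: [0, 0, 2, 17/2]
R5 ← R5 − R2: [0, 0, -3, -21/2]
R6 ← R6 − R2: [0, 0, -1, -2]
R4 ← R4 + (1/2)·R3: [0, 0, 0, 45/4]
R5 ← R5 − (3/4)·R3: [0, 0, 0, -117/8]
R6 ← R6 − (1/4)·R3: [0, 0, 0, -27/8]
R5 ← R5 + (13/10)·R4: [0, 0, 0, 0]
R6 ← R6 + (3/10)·R4: [0, 0, 0, 0]
Echelon form has 4 nonzero rows, so rank(C) = 4.
The rank gives the maximum number of linearly independent rows: 4.

4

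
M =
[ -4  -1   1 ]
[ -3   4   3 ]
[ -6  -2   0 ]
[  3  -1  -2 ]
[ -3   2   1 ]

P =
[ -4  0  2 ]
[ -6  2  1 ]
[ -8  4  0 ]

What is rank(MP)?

First compute MP:
[[ 14,   2,  -9],
 [-36,  20,  -2],
 [ 36,  -4, -14],
 [ 10, -10,   5],
 [ -8,   8,  -4]]
Now row reduce the product.
R2 ← R2 + (18/7)·R1: [0, 176/7, -176/7]
R3 ← R3 − (18/7)·R1: [0, -64/7, 64/7]
R4 ← R4 − (5/7)·R1: [0, -80/7, 80/7]
R5 ← R5 + (4/7)·R1: [0, 64/7, -64/7]
R3 ← R3 + (4/11)·R2: [0, 0, 0]
R4 ← R4 + (5/11)·R2: [0, 0, 0]
R5 ← R5 − (4/11)·R2: [0, 0, 0]
2 nonzero rows, so rank(MP) = 2.

2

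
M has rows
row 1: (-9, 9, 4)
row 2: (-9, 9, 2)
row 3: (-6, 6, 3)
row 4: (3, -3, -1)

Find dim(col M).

Row reduce to echelon form.
R2 ← R2 − R1: [0, 0, -2]
R3 ← R3 − (2/3)·R1: [0, 0, 1/3]
R4 ← R4 + (1/3)·R1: [0, 0, 1/3]
R3 ← R3 + (1/6)·R2: [0, 0, 0]
R4 ← R4 + (1/6)·R2: [0, 0, 0]
Echelon form has 2 nonzero rows, so rank(M) = 2.
The column space has dimension equal to the rank: 2.

2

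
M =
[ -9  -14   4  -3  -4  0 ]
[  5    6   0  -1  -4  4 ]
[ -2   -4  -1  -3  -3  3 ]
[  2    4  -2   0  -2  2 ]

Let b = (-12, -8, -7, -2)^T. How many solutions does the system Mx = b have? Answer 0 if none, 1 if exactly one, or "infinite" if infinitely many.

infinite

Row reduce the augmented matrix [M | b].
R2 ← R2 + (5/9)·R1: [0, -16/9, 20/9, -8/3, -56/9, 4, -44/3]
R3 ← R3 − (2/9)·R1: [0, -8/9, -17/9, -7/3, -19/9, 3, -13/3]
R4 ← R4 + (2/9)·R1: [0, 8/9, -10/9, -2/3, -26/9, 2, -14/3]
R3 ← R3 − (1/2)·R2: [0, 0, -3, -1, 1, 1, 3]
R4 ← R4 + (1/2)·R2: [0, 0, 0, -2, -6, 4, -12]
The echelon form has 4 nonzero rows, and every pivot lies in the first 6 columns, so rank(M) = rank([M|b]) = 4.
The system is consistent.
rank = 4 < 6 unknowns, so there are infinitely many solutions.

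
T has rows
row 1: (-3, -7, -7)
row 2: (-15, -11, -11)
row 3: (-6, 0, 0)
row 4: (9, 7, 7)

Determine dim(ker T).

1

Row reduce to echelon form.
R2 ← R2 − (5)·R1: [0, 24, 24]
R3 ← R3 − (2)·R1: [0, 14, 14]
R4 ← R4 + (3)·R1: [0, -14, -14]
R3 ← R3 − (7/12)·R2: [0, 0, 0]
R4 ← R4 + (7/12)·R2: [0, 0, 0]
2 nonzero rows, so rank(T) = 2.
T has 3 columns; by rank–nullity, nullity = 3 − 2 = 1.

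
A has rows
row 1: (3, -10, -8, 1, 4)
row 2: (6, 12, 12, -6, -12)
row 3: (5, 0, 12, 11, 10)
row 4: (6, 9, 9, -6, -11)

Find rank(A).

4

Row reduce to echelon form.
R2 ← R2 − (2)·R1: [0, 32, 28, -8, -20]
R3 ← R3 − (5/3)·R1: [0, 50/3, 76/3, 28/3, 10/3]
R4 ← R4 − (2)·R1: [0, 29, 25, -8, -19]
R3 ← R3 − (25/48)·R2: [0, 0, 43/4, 27/2, 55/4]
R4 ← R4 − (29/32)·R2: [0, 0, -3/8, -3/4, -7/8]
R4 ← R4 + (3/86)·R3: [0, 0, 0, -12/43, -17/43]
Echelon form has 4 nonzero rows, so rank(A) = 4.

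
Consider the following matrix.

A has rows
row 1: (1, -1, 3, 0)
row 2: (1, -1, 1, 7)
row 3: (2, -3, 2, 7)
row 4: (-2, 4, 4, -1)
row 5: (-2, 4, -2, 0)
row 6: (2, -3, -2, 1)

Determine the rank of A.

4

Row reduce to echelon form.
R2 ← R2 − R1: [0, 0, -2, 7]
R3 ← R3 − (2)·R1: [0, -1, -4, 7]
R4 ← R4 + (2)·R1: [0, 2, 10, -1]
R5 ← R5 + (2)·R1: [0, 2, 4, 0]
R6 ← R6 − (2)·R1: [0, -1, -8, 1]
Swap R2 ↔ R3
R4 ← R4 + (2)·R2: [0, 0, 2, 13]
R5 ← R5 + (2)·R2: [0, 0, -4, 14]
R6 ← R6 − R2: [0, 0, -4, -6]
R4 ← R4 + R3: [0, 0, 0, 20]
R5 ← R5 − (2)·R3: [0, 0, 0, 0]
R6 ← R6 − (2)·R3: [0, 0, 0, -20]
R6 ← R6 + R4: [0, 0, 0, 0]
Echelon form has 4 nonzero rows, so rank(A) = 4.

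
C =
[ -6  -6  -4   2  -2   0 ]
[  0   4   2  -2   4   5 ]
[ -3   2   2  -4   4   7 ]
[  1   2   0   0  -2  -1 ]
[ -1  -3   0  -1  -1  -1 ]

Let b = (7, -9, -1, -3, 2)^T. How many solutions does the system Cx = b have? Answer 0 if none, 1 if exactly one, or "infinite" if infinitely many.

Row reduce the augmented matrix [C | b].
R3 ← R3 − (1/2)·R1: [0, 5, 4, -5, 5, 7, -9/2]
R4 ← R4 + (1/6)·R1: [0, 1, -2/3, 1/3, -7/3, -1, -11/6]
R5 ← R5 − (1/6)·R1: [0, -2, 2/3, -4/3, -2/3, -1, 5/6]
R3 ← R3 − (5/4)·R2: [0, 0, 3/2, -5/2, 0, 3/4, 27/4]
R4 ← R4 − (1/4)·R2: [0, 0, -7/6, 5/6, -10/3, -9/4, 5/12]
R5 ← R5 + (1/2)·R2: [0, 0, 5/3, -7/3, 4/3, 3/2, -11/3]
R4 ← R4 + (7/9)·R3: [0, 0, 0, -10/9, -10/3, -5/3, 17/3]
R5 ← R5 − (10/9)·R3: [0, 0, 0, 4/9, 4/3, 2/3, -67/6]
R5 ← R5 + (2/5)·R4: [0, 0, 0, 0, 0, 0, -89/10]
The echelon form has 5 nonzero rows; the last pivot sits in the augmented column, so rank(C) = 4 but rank([C|b]) = 5.
Since the ranks differ, the system is inconsistent.
It has no solutions.

0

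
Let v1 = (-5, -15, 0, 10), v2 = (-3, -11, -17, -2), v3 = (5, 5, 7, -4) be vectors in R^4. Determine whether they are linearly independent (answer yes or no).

Form the matrix with these vectors as rows and row reduce.
R2 ← R2 − (3/5)·R1: [0, -2, -17, -8]
R3 ← R3 + R1: [0, -10, 7, 6]
R3 ← R3 − (5)·R2: [0, 0, 92, 46]
3 nonzero rows, so the 3 vectors span a space of dimension 3.
Since 3 = 3, the vectors are linearly independent.

yes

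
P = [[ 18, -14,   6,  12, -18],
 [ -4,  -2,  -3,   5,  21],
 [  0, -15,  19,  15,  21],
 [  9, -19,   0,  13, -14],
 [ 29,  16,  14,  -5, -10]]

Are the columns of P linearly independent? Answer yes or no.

Row reduce P to echelon form.
R2 ← R2 + (2/9)·R1: [0, -46/9, -5/3, 23/3, 17]
R4 ← R4 − (1/2)·R1: [0, -12, -3, 7, -5]
R5 ← R5 − (29/18)·R1: [0, 347/9, 13/3, -73/3, 19]
R3 ← R3 − (135/46)·R2: [0, 0, 1099/46, -15/2, -1329/46]
R4 ← R4 − (54/23)·R2: [0, 0, 21/23, -11, -1033/23]
R5 ← R5 + (347/46)·R2: [0, 0, -379/46, 67/2, 6773/46]
R4 ← R4 − (6/157)·R3: [0, 0, 0, -1682/157, -6878/157]
R5 ← R5 + (379/1099)·R3: [0, 0, 0, 33974/1099, 150866/1099]
R5 ← R5 + (16987/5887)·R4: [0, 0, 0, 0, 63960/5887]
5 pivots among 5 columns.
Every column is a pivot column, so the columns are linearly independent.

yes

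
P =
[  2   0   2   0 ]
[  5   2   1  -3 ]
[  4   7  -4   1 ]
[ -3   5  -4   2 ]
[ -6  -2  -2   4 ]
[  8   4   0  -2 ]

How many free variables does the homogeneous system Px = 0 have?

0

Row reduce to echelon form.
R2 ← R2 − (5/2)·R1: [0, 2, -4, -3]
R3 ← R3 − (2)·R1: [0, 7, -8, 1]
R4 ← R4 + (3/2)·R1: [0, 5, -1, 2]
R5 ← R5 + (3)·R1: [0, -2, 4, 4]
R6 ← R6 − (4)·R1: [0, 4, -8, -2]
R3 ← R3 − (7/2)·R2: [0, 0, 6, 23/2]
R4 ← R4 − (5/2)·R2: [0, 0, 9, 19/2]
R5 ← R5 + R2: [0, 0, 0, 1]
R6 ← R6 − (2)·R2: [0, 0, 0, 4]
R4 ← R4 − (3/2)·R3: [0, 0, 0, -31/4]
R5 ← R5 + (4/31)·R4: [0, 0, 0, 0]
R6 ← R6 + (16/31)·R4: [0, 0, 0, 0]
4 nonzero rows, so rank(P) = 4.
P has 4 columns; by rank–nullity, nullity = 4 − 4 = 0.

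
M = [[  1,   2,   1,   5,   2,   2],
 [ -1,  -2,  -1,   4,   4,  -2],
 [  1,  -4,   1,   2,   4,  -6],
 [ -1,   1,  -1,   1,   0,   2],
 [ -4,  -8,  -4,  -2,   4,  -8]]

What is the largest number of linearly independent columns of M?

Row reduce to echelon form.
R2 ← R2 + R1: [0, 0, 0, 9, 6, 0]
R3 ← R3 − R1: [0, -6, 0, -3, 2, -8]
R4 ← R4 + R1: [0, 3, 0, 6, 2, 4]
R5 ← R5 + (4)·R1: [0, 0, 0, 18, 12, 0]
Swap R2 ↔ R3
R4 ← R4 + (1/2)·R2: [0, 0, 0, 9/2, 3, 0]
R4 ← R4 − (1/2)·R3: [0, 0, 0, 0, 0, 0]
R5 ← R5 − (2)·R3: [0, 0, 0, 0, 0, 0]
Echelon form has 3 nonzero rows, so rank(M) = 3.
The rank gives the maximum number of linearly independent columns: 3.

3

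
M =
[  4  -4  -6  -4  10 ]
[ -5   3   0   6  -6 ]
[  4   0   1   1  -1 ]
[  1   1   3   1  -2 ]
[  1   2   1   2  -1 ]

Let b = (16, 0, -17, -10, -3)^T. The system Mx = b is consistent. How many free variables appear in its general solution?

Row reduce the augmented matrix [M | b].
R2 ← R2 + (5/4)·R1: [0, -2, -15/2, 1, 13/2, 20]
R3 ← R3 − R1: [0, 4, 7, 5, -11, -33]
R4 ← R4 − (1/4)·R1: [0, 2, 9/2, 2, -9/2, -14]
R5 ← R5 − (1/4)·R1: [0, 3, 5/2, 3, -7/2, -7]
R3 ← R3 + (2)·R2: [0, 0, -8, 7, 2, 7]
R4 ← R4 + R2: [0, 0, -3, 3, 2, 6]
R5 ← R5 + (3/2)·R2: [0, 0, -35/4, 9/2, 25/4, 23]
R4 ← R4 − (3/8)·R3: [0, 0, 0, 3/8, 5/4, 27/8]
R5 ← R5 − (35/32)·R3: [0, 0, 0, -101/32, 65/16, 491/32]
R5 ← R5 + (101/12)·R4: [0, 0, 0, 0, 175/12, 175/4]
The echelon form has 5 nonzero rows, and every pivot lies in the first 5 columns, so rank(M) = rank([M|b]) = 5.
The system is consistent.
Free variables = (unknowns) − (rank) = 5 − 5 = 0.

0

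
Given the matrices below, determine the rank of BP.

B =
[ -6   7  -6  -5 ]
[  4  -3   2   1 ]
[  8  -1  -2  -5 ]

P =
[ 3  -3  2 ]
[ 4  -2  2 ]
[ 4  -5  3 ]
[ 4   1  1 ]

2

First compute BP:
[[-34,  29, -21],
 [ 12, -15,   9],
 [ -8, -17,   3]]
Now row reduce the product.
R2 ← R2 + (6/17)·R1: [0, -81/17, 27/17]
R3 ← R3 − (4/17)·R1: [0, -405/17, 135/17]
R3 ← R3 − (5)·R2: [0, 0, 0]
2 nonzero rows, so rank(BP) = 2.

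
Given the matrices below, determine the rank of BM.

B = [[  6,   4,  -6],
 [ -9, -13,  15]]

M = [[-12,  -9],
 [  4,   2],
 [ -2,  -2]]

2

First compute BM:
[[-44, -34],
 [ 26,  25]]
Now row reduce the product.
R2 ← R2 + (13/22)·R1: [0, 54/11]
2 nonzero rows, so rank(BM) = 2.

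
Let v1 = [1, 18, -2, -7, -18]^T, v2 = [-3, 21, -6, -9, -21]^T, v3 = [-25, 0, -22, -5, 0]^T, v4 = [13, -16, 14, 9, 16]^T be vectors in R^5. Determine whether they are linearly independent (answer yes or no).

Form the matrix with these vectors as rows and row reduce.
R2 ← R2 + (3)·R1: [0, 75, -12, -30, -75]
R3 ← R3 + (25)·R1: [0, 450, -72, -180, -450]
R4 ← R4 − (13)·R1: [0, -250, 40, 100, 250]
R3 ← R3 − (6)·R2: [0, 0, 0, 0, 0]
R4 ← R4 + (10/3)·R2: [0, 0, 0, 0, 0]
2 nonzero rows, so the 4 vectors span a space of dimension 2.
Since 2 < 4, the vectors are linearly dependent.

no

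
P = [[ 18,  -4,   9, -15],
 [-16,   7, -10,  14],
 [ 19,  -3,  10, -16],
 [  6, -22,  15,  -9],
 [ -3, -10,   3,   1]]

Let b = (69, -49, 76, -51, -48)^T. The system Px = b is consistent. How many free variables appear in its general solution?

1

Row reduce the augmented matrix [P | b].
R2 ← R2 + (8/9)·R1: [0, 31/9, -2, 2/3, 37/3]
R3 ← R3 − (19/18)·R1: [0, 11/9, 1/2, -1/6, 19/6]
R4 ← R4 − (1/3)·R1: [0, -62/3, 12, -4, -74]
R5 ← R5 + (1/6)·R1: [0, -32/3, 9/2, -3/2, -73/2]
R3 ← R3 − (11/31)·R2: [0, 0, 75/62, -25/62, -75/62]
R4 ← R4 + (6)·R2: [0, 0, 0, 0, 0]
R5 ← R5 + (96/31)·R2: [0, 0, -105/62, 35/62, 105/62]
R5 ← R5 + (7/5)·R3: [0, 0, 0, 0, 0]
The echelon form has 3 nonzero rows, and every pivot lies in the first 4 columns, so rank(P) = rank([P|b]) = 3.
The system is consistent.
Free variables = (unknowns) − (rank) = 4 − 3 = 1.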